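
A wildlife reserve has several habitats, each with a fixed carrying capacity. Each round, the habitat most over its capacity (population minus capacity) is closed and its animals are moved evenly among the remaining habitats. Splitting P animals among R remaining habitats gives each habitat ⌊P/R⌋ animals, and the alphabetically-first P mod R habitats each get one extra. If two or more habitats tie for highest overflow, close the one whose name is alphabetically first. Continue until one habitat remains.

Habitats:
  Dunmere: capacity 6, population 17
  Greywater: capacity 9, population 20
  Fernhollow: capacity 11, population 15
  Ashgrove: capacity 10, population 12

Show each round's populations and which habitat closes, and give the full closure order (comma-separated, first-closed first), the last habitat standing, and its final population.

Closure order: Dunmere, Greywater, Fernhollow
Last habitat: Ashgrove with 64 animals

Round 1: Ashgrove=12 Dunmere=17 Fernhollow=15 Greywater=20 → close Dunmere (overflow 11)
  17÷3 = 5 each, +1 to first 2
Round 2: Ashgrove=18 Fernhollow=21 Greywater=25 → close Greywater (overflow 16)
  25÷2 = 12 each, +1 to first 1
Round 3: Ashgrove=31 Fernhollow=33 → close Fernhollow (overflow 22)
  33÷1 = 33 each, +1 to first 0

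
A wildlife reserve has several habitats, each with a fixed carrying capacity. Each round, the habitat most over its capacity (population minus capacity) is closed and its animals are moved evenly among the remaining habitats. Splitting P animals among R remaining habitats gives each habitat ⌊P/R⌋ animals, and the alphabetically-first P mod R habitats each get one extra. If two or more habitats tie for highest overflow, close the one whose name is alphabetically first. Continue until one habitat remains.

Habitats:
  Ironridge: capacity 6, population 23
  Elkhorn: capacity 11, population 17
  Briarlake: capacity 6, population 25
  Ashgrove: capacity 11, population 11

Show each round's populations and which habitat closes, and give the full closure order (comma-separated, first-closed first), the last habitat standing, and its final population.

Round 1: Ashgrove=11 Briarlake=25 Elkhorn=17 Ironridge=23 → close Briarlake (overflow 19)
  25÷3 = 8 each, +1 to first 1
Round 2: Ashgrove=20 Elkhorn=25 Ironridge=31 → close Ironridge (overflow 25)
  31÷2 = 15 each, +1 to first 1
Round 3: Ashgrove=36 Elkhorn=40 → close Elkhorn (overflow 29)
  40÷1 = 40 each, +1 to first 0

Closure order: Briarlake, Ironridge, Elkhorn
Last habitat: Ashgrove with 76 animals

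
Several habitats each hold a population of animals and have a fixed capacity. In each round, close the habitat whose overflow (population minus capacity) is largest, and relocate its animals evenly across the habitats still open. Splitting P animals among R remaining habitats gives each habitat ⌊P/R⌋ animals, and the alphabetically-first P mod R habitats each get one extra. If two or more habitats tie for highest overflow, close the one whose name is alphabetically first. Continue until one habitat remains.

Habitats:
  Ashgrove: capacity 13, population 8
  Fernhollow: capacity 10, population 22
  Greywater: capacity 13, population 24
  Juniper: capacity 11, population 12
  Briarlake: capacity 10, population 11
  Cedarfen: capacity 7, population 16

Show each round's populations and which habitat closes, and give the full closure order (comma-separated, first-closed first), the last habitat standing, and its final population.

Closure order: Fernhollow, Greywater, Cedarfen, Briarlake, Juniper
Last habitat: Ashgrove with 93 animals

Round 1: Ashgrove=8 Briarlake=11 Cedarfen=16 Fernhollow=22 Greywater=24 Juniper=12 → close Fernhollow (overflow 12)
  22÷5 = 4 each, +1 to first 2
Round 2: Ashgrove=13 Briarlake=16 Cedarfen=20 Greywater=28 Juniper=16 → close Greywater (overflow 15)
  28÷4 = 7 each, +1 to first 0
Round 3: Ashgrove=20 Briarlake=23 Cedarfen=27 Juniper=23 → close Cedarfen (overflow 20)
  27÷3 = 9 each, +1 to first 0
Round 4: Ashgrove=29 Briarlake=32 Juniper=32 → close Briarlake (overflow 22)
  32÷2 = 16 each, +1 to first 0
Round 5: Ashgrove=45 Juniper=48 → close Juniper (overflow 37)
  48÷1 = 48 each, +1 to first 0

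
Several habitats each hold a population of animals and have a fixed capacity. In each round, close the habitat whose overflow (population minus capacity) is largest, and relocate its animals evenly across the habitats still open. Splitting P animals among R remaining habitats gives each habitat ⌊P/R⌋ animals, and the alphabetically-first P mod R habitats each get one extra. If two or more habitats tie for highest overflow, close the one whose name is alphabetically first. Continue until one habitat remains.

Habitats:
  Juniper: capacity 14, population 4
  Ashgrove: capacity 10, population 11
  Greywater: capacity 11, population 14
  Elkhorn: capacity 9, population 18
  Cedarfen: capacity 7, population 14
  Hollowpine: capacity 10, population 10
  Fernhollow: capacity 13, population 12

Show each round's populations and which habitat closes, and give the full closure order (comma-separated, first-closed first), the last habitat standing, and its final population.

Closure order: Elkhorn, Cedarfen, Greywater, Ashgrove, Fernhollow, Hollowpine
Last habitat: Juniper with 83 animals

Round 1: Ashgrove=11 Cedarfen=14 Elkhorn=18 Fernhollow=12 Greywater=14 Hollowpine=10 Juniper=4 → close Elkhorn (overflow 9)
  18÷6 = 3 each, +1 to first 0
Round 2: Ashgrove=14 Cedarfen=17 Fernhollow=15 Greywater=17 Hollowpine=13 Juniper=7 → close Cedarfen (overflow 10)
  17÷5 = 3 each, +1 to first 2
Round 3: Ashgrove=18 Fernhollow=19 Greywater=20 Hollowpine=16 Juniper=10 → close Greywater (overflow 9)
  20÷4 = 5 each, +1 to first 0
Round 4: Ashgrove=23 Fernhollow=24 Hollowpine=21 Juniper=15 → close Ashgrove (overflow 13)
  23÷3 = 7 each, +1 to first 2
Round 5: Fernhollow=32 Hollowpine=29 Juniper=22 → close Fernhollow (overflow 19)
  32÷2 = 16 each, +1 to first 0
Round 6: Hollowpine=45 Juniper=38 → close Hollowpine (overflow 35)
  45÷1 = 45 each, +1 to first 0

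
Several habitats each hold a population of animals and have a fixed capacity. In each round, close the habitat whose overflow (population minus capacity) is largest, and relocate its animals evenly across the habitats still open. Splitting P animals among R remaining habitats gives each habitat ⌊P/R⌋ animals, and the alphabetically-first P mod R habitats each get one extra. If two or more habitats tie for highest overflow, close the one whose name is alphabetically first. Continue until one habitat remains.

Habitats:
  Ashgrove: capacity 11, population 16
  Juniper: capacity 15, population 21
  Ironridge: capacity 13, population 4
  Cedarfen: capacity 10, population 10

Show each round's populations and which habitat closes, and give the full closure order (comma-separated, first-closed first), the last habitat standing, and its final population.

Round 1: Ashgrove=16 Cedarfen=10 Ironridge=4 Juniper=21 → close Juniper (overflow 6)
  21÷3 = 7 each, +1 to first 0
Round 2: Ashgrove=23 Cedarfen=17 Ironridge=11 → close Ashgrove (overflow 12)
  23÷2 = 11 each, +1 to first 1
Round 3: Cedarfen=29 Ironridge=22 → close Cedarfen (overflow 19)
  29÷1 = 29 each, +1 to first 0

Closure order: Juniper, Ashgrove, Cedarfen
Last habitat: Ironridge with 51 animals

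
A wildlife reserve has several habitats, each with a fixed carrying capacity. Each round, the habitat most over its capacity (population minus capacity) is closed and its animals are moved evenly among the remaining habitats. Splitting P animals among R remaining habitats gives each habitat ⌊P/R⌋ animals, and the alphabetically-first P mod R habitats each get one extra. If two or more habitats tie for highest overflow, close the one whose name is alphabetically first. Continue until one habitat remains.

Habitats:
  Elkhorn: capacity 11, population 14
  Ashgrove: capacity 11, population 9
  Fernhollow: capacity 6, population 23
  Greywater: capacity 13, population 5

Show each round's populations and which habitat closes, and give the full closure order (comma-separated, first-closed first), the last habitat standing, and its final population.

Closure order: Fernhollow, Elkhorn, Ashgrove
Last habitat: Greywater with 51 animals

Round 1: Ashgrove=9 Elkhorn=14 Fernhollow=23 Greywater=5 → close Fernhollow (overflow 17)
  23÷3 = 7 each, +1 to first 2
Round 2: Ashgrove=17 Elkhorn=22 Greywater=12 → close Elkhorn (overflow 11)
  22÷2 = 11 each, +1 to first 0
Round 3: Ashgrove=28 Greywater=23 → close Ashgrove (overflow 17)
  28÷1 = 28 each, +1 to first 0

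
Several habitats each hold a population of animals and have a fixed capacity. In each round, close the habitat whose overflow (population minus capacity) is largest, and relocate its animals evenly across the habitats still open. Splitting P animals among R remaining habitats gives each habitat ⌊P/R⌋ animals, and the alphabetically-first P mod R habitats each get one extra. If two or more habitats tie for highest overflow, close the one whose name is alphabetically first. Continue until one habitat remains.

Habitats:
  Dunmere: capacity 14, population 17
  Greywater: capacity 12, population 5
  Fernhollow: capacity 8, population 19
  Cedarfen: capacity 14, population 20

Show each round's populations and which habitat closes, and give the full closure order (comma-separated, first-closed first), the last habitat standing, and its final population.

Round 1: Cedarfen=20 Dunmere=17 Fernhollow=19 Greywater=5 → close Fernhollow (overflow 11)
  19÷3 = 6 each, +1 to first 1
Round 2: Cedarfen=27 Dunmere=23 Greywater=11 → close Cedarfen (overflow 13)
  27÷2 = 13 each, +1 to first 1
Round 3: Dunmere=37 Greywater=24 → close Dunmere (overflow 23)
  37÷1 = 37 each, +1 to first 0

Closure order: Fernhollow, Cedarfen, Dunmere
Last habitat: Greywater with 61 animals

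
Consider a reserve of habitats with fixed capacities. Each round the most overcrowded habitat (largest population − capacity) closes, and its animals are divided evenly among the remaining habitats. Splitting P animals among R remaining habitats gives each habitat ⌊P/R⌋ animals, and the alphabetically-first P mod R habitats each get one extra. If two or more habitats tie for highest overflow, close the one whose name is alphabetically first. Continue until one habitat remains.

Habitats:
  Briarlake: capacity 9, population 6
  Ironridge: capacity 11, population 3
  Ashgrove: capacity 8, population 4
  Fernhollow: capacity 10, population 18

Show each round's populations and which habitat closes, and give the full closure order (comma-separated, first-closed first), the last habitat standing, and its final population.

Round 1: Ashgrove=4 Briarlake=6 Fernhollow=18 Ironridge=3 → close Fernhollow (overflow 8)
  18÷3 = 6 each, +1 to first 0
Round 2: Ashgrove=10 Briarlake=12 Ironridge=9 → close Briarlake (overflow 3)
  12÷2 = 6 each, +1 to first 0
Round 3: Ashgrove=16 Ironridge=15 → close Ashgrove (overflow 8)
  16÷1 = 16 each, +1 to first 0

Closure order: Fernhollow, Briarlake, Ashgrove
Last habitat: Ironridge with 31 animals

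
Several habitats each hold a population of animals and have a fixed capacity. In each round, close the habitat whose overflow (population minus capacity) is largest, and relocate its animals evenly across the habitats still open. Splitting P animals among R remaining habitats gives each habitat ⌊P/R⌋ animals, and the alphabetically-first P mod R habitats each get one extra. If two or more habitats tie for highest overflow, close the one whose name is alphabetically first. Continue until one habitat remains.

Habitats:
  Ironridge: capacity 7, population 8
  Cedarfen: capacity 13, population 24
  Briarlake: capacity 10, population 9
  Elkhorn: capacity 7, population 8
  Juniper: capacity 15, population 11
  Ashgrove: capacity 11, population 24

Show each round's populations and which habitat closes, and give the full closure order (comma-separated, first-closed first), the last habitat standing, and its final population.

Closure order: Ashgrove, Cedarfen, Elkhorn, Ironridge, Briarlake
Last habitat: Juniper with 84 animals

Round 1: Ashgrove=24 Briarlake=9 Cedarfen=24 Elkhorn=8 Ironridge=8 Juniper=11 → close Ashgrove (overflow 13)
  24÷5 = 4 each, +1 to first 4
Round 2: Briarlake=14 Cedarfen=29 Elkhorn=13 Ironridge=13 Juniper=15 → close Cedarfen (overflow 16)
  29÷4 = 7 each, +1 to first 1
Round 3: Briarlake=22 Elkhorn=20 Ironridge=20 Juniper=22 → close Elkhorn (overflow 13)
  20÷3 = 6 each, +1 to first 2
Round 4: Briarlake=29 Ironridge=27 Juniper=28 → close Ironridge (overflow 20)
  27÷2 = 13 each, +1 to first 1
Round 5: Briarlake=43 Juniper=41 → close Briarlake (overflow 33)
  43÷1 = 43 each, +1 to first 0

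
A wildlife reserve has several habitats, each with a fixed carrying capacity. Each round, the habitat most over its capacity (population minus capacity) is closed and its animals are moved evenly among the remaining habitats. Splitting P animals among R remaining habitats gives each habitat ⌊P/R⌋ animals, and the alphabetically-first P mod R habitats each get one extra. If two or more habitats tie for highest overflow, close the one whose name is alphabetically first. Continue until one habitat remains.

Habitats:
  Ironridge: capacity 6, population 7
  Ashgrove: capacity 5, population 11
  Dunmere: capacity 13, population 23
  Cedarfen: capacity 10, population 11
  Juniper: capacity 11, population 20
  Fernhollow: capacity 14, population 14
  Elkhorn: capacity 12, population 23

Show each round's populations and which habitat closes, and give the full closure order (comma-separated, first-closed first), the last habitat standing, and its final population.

Closure order: Elkhorn, Dunmere, Juniper, Ashgrove, Cedarfen, Ironridge
Last habitat: Fernhollow with 109 animals

Round 1: Ashgrove=11 Cedarfen=11 Dunmere=23 Elkhorn=23 Fernhollow=14 Ironridge=7 Juniper=20 → close Elkhorn (overflow 11)
  23÷6 = 3 each, +1 to first 5
Round 2: Ashgrove=15 Cedarfen=15 Dunmere=27 Fernhollow=18 Ironridge=11 Juniper=23 → close Dunmere (overflow 14)
  27÷5 = 5 each, +1 to first 2
Round 3: Ashgrove=21 Cedarfen=21 Fernhollow=23 Ironridge=16 Juniper=28 → close Juniper (overflow 17)
  28÷4 = 7 each, +1 to first 0
Round 4: Ashgrove=28 Cedarfen=28 Fernhollow=30 Ironridge=23 → close Ashgrove (overflow 23)
  28÷3 = 9 each, +1 to first 1
Round 5: Cedarfen=38 Fernhollow=39 Ironridge=32 → close Cedarfen (overflow 28)
  38÷2 = 19 each, +1 to first 0
Round 6: Fernhollow=58 Ironridge=51 → close Ironridge (overflow 45)
  51÷1 = 51 each, +1 to first 0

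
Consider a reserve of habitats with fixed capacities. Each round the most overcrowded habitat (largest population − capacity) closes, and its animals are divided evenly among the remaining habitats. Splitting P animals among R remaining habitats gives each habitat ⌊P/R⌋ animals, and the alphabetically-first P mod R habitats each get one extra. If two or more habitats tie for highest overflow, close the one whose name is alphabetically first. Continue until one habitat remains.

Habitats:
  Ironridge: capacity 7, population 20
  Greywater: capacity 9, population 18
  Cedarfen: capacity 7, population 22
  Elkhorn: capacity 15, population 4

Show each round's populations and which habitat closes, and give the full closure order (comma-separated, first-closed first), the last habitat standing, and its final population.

Closure order: Cedarfen, Ironridge, Greywater
Last habitat: Elkhorn with 64 animals

Round 1: Cedarfen=22 Elkhorn=4 Greywater=18 Ironridge=20 → close Cedarfen (overflow 15)
  22÷3 = 7 each, +1 to first 1
Round 2: Elkhorn=12 Greywater=25 Ironridge=27 → close Ironridge (overflow 20)
  27÷2 = 13 each, +1 to first 1
Round 3: Elkhorn=26 Greywater=38 → close Greywater (overflow 29)
  38÷1 = 38 each, +1 to first 0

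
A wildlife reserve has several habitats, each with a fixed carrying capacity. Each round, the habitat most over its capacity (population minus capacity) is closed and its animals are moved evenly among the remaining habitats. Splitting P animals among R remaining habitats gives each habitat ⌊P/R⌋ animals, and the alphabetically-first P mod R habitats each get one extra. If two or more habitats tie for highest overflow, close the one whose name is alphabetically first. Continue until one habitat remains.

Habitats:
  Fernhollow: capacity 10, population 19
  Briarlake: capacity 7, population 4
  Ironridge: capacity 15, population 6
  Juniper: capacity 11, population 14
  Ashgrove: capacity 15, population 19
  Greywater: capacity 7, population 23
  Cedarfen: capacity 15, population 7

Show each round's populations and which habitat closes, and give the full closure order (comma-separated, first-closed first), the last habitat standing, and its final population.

Round 1: Ashgrove=19 Briarlake=4 Cedarfen=7 Fernhollow=19 Greywater=23 Ironridge=6 Juniper=14 → close Greywater (overflow 16)
  23÷6 = 3 each, +1 to first 5
Round 2: Ashgrove=23 Briarlake=8 Cedarfen=11 Fernhollow=23 Ironridge=10 Juniper=17 → close Fernhollow (overflow 13)
  23÷5 = 4 each, +1 to first 3
Round 3: Ashgrove=28 Briarlake=13 Cedarfen=16 Ironridge=14 Juniper=21 → close Ashgrove (overflow 13)
  28÷4 = 7 each, +1 to first 0
Round 4: Briarlake=20 Cedarfen=23 Ironridge=21 Juniper=28 → close Juniper (overflow 17)
  28÷3 = 9 each, +1 to first 1
Round 5: Briarlake=30 Cedarfen=32 Ironridge=30 → close Briarlake (overflow 23)
  30÷2 = 15 each, +1 to first 0
Round 6: Cedarfen=47 Ironridge=45 → close Cedarfen (overflow 32)
  47÷1 = 47 each, +1 to first 0

Closure order: Greywater, Fernhollow, Ashgrove, Juniper, Briarlake, Cedarfen
Last habitat: Ironridge with 92 animals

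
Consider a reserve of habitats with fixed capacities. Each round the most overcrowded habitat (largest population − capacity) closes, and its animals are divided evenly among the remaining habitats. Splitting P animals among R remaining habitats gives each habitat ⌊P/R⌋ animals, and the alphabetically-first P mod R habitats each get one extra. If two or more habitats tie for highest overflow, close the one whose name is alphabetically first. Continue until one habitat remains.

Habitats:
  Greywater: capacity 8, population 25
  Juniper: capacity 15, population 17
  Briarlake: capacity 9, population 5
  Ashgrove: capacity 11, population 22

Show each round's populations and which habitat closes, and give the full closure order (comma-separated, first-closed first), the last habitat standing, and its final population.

Closure order: Greywater, Ashgrove, Juniper
Last habitat: Briarlake with 69 animals

Round 1: Ashgrove=22 Briarlake=5 Greywater=25 Juniper=17 → close Greywater (overflow 17)
  25÷3 = 8 each, +1 to first 1
Round 2: Ashgrove=31 Briarlake=13 Juniper=25 → close Ashgrove (overflow 20)
  31÷2 = 15 each, +1 to first 1
Round 3: Briarlake=29 Juniper=40 → close Juniper (overflow 25)
  40÷1 = 40 each, +1 to first 0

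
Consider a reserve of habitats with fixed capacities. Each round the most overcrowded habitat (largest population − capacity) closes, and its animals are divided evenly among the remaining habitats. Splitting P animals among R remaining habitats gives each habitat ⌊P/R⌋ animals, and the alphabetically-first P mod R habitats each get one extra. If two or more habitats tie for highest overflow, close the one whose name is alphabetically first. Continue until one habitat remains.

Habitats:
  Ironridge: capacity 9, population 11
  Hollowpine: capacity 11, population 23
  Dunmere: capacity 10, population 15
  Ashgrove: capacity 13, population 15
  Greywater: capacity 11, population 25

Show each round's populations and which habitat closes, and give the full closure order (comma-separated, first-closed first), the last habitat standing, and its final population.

Closure order: Greywater, Hollowpine, Dunmere, Ashgrove
Last habitat: Ironridge with 89 animals

Round 1: Ashgrove=15 Dunmere=15 Greywater=25 Hollowpine=23 Ironridge=11 → close Greywater (overflow 14)
  25÷4 = 6 each, +1 to first 1
Round 2: Ashgrove=22 Dunmere=21 Hollowpine=29 Ironridge=17 → close Hollowpine (overflow 18)
  29÷3 = 9 each, +1 to first 2
Round 3: Ashgrove=32 Dunmere=31 Ironridge=26 → close Dunmere (overflow 21)
  31÷2 = 15 each, +1 to first 1
Round 4: Ashgrove=48 Ironridge=41 → close Ashgrove (overflow 35)
  48÷1 = 48 each, +1 to first 0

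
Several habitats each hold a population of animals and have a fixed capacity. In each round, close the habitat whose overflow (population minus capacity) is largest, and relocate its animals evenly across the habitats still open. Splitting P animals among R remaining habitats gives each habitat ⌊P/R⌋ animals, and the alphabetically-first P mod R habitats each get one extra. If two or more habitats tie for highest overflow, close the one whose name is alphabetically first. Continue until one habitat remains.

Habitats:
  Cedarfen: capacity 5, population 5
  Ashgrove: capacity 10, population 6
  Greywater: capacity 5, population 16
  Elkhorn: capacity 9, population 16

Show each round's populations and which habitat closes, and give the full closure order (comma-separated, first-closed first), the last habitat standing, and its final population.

Round 1: Ashgrove=6 Cedarfen=5 Elkhorn=16 Greywater=16 → close Greywater (overflow 11)
  16÷3 = 5 each, +1 to first 1
Round 2: Ashgrove=12 Cedarfen=10 Elkhorn=21 → close Elkhorn (overflow 12)
  21÷2 = 10 each, +1 to first 1
Round 3: Ashgrove=23 Cedarfen=20 → close Cedarfen (overflow 15)
  20÷1 = 20 each, +1 to first 0

Closure order: Greywater, Elkhorn, Cedarfen
Last habitat: Ashgrove with 43 animals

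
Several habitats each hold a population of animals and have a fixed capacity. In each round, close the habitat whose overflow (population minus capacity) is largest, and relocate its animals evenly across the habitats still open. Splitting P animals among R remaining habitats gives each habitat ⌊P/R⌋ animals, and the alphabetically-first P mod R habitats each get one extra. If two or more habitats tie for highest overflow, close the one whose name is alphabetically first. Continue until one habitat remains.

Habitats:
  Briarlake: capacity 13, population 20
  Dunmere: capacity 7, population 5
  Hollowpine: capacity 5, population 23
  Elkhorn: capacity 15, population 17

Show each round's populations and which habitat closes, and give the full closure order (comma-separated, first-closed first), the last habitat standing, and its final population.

Round 1: Briarlake=20 Dunmere=5 Elkhorn=17 Hollowpine=23 → close Hollowpine (overflow 18)
  23÷3 = 7 each, +1 to first 2
Round 2: Briarlake=28 Dunmere=13 Elkhorn=24 → close Briarlake (overflow 15)
  28÷2 = 14 each, +1 to first 0
Round 3: Dunmere=27 Elkhorn=38 → close Elkhorn (overflow 23)
  38÷1 = 38 each, +1 to first 0

Closure order: Hollowpine, Briarlake, Elkhorn
Last habitat: Dunmere with 65 animals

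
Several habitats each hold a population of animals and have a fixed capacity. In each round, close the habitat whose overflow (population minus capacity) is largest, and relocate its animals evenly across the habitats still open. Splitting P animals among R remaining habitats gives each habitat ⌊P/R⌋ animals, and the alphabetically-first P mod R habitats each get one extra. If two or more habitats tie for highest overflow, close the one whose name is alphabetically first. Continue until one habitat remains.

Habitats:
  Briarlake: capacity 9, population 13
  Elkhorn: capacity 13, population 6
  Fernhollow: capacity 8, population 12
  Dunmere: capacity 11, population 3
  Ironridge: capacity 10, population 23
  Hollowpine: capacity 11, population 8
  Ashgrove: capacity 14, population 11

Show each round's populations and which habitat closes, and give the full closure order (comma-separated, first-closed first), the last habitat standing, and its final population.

Closure order: Ironridge, Briarlake, Fernhollow, Ashgrove, Hollowpine, Dunmere
Last habitat: Elkhorn with 76 animals

Round 1: Ashgrove=11 Briarlake=13 Dunmere=3 Elkhorn=6 Fernhollow=12 Hollowpine=8 Ironridge=23 → close Ironridge (overflow 13)
  23÷6 = 3 each, +1 to first 5
Round 2: Ashgrove=15 Briarlake=17 Dunmere=7 Elkhorn=10 Fernhollow=16 Hollowpine=11 → close Briarlake (overflow 8)
  17÷5 = 3 each, +1 to first 2
Round 3: Ashgrove=19 Dunmere=11 Elkhorn=13 Fernhollow=19 Hollowpine=14 → close Fernhollow (overflow 11)
  19÷4 = 4 each, +1 to first 3
Round 4: Ashgrove=24 Dunmere=16 Elkhorn=18 Hollowpine=18 → close Ashgrove (overflow 10)
  24÷3 = 8 each, +1 to first 0
Round 5: Dunmere=24 Elkhorn=26 Hollowpine=26 → close Hollowpine (overflow 15)
  26÷2 = 13 each, +1 to first 0
Round 6: Dunmere=37 Elkhorn=39 → close Dunmere (overflow 26)
  37÷1 = 37 each, +1 to first 0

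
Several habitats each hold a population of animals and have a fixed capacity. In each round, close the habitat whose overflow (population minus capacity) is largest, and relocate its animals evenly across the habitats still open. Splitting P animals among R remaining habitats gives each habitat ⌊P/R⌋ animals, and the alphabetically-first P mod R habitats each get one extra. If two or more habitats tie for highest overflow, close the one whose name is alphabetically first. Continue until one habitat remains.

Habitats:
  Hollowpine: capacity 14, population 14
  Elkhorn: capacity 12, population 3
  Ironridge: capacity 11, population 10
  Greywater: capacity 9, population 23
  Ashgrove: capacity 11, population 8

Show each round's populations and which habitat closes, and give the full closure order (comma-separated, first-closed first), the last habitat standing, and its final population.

Round 1: Ashgrove=8 Elkhorn=3 Greywater=23 Hollowpine=14 Ironridge=10 → close Greywater (overflow 14)
  23÷4 = 5 each, +1 to first 3
Round 2: Ashgrove=14 Elkhorn=9 Hollowpine=20 Ironridge=15 → close Hollowpine (overflow 6)
  20÷3 = 6 each, +1 to first 2
Round 3: Ashgrove=21 Elkhorn=16 Ironridge=21 → close Ashgrove (overflow 10)
  21÷2 = 10 each, +1 to first 1
Round 4: Elkhorn=27 Ironridge=31 → close Ironridge (overflow 20)
  31÷1 = 31 each, +1 to first 0

Closure order: Greywater, Hollowpine, Ashgrove, Ironridge
Last habitat: Elkhorn with 58 animals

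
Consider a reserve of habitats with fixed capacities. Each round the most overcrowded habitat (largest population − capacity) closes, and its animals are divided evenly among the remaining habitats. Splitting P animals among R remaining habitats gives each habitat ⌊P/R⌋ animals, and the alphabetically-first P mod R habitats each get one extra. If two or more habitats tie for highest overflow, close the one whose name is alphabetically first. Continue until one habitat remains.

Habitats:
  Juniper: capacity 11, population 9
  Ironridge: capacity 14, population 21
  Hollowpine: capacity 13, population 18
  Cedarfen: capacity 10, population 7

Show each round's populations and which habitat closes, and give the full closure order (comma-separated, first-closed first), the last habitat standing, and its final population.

Round 1: Cedarfen=7 Hollowpine=18 Ironridge=21 Juniper=9 → close Ironridge (overflow 7)
  21÷3 = 7 each, +1 to first 0
Round 2: Cedarfen=14 Hollowpine=25 Juniper=16 → close Hollowpine (overflow 12)
  25÷2 = 12 each, +1 to first 1
Round 3: Cedarfen=27 Juniper=28 → close Cedarfen (overflow 17)
  27÷1 = 27 each, +1 to first 0

Closure order: Ironridge, Hollowpine, Cedarfen
Last habitat: Juniper with 55 animals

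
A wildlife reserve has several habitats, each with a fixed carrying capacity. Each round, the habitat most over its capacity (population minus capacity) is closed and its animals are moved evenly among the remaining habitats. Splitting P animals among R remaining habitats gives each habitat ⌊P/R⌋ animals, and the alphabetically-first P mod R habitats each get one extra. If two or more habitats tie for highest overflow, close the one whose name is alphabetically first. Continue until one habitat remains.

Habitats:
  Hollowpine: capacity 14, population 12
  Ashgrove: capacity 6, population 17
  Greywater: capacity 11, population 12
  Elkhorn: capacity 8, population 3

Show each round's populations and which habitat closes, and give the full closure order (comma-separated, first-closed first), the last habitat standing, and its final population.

Closure order: Ashgrove, Greywater, Hollowpine
Last habitat: Elkhorn with 44 animals

Round 1: Ashgrove=17 Elkhorn=3 Greywater=12 Hollowpine=12 → close Ashgrove (overflow 11)
  17÷3 = 5 each, +1 to first 2
Round 2: Elkhorn=9 Greywater=18 Hollowpine=17 → close Greywater (overflow 7)
  18÷2 = 9 each, +1 to first 0
Round 3: Elkhorn=18 Hollowpine=26 → close Hollowpine (overflow 12)
  26÷1 = 26 each, +1 to first 0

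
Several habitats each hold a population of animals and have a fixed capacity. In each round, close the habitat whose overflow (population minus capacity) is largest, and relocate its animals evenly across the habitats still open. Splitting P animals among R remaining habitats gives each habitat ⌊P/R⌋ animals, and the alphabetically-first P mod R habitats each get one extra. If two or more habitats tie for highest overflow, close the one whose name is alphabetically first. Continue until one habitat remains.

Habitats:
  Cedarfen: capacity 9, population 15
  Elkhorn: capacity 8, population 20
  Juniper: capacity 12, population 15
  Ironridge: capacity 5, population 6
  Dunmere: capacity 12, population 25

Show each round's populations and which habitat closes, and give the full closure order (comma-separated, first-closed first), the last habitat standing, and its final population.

Round 1: Cedarfen=15 Dunmere=25 Elkhorn=20 Ironridge=6 Juniper=15 → close Dunmere (overflow 13)
  25÷4 = 6 each, +1 to first 1
Round 2: Cedarfen=22 Elkhorn=26 Ironridge=12 Juniper=21 → close Elkhorn (overflow 18)
  26÷3 = 8 each, +1 to first 2
Round 3: Cedarfen=31 Ironridge=21 Juniper=29 → close Cedarfen (overflow 22)
  31÷2 = 15 each, +1 to first 1
Round 4: Ironridge=37 Juniper=44 → close Ironridge (overflow 32)
  37÷1 = 37 each, +1 to first 0

Closure order: Dunmere, Elkhorn, Cedarfen, Ironridge
Last habitat: Juniper with 81 animals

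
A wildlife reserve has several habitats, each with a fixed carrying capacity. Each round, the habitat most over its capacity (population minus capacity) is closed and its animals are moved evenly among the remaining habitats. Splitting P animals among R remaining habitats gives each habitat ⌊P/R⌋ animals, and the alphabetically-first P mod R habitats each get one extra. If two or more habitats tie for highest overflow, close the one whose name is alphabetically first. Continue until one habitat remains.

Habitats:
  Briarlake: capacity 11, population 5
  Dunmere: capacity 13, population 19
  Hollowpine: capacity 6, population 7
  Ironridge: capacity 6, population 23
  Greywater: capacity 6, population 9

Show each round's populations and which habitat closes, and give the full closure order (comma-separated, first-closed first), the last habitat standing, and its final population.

Closure order: Ironridge, Dunmere, Greywater, Hollowpine
Last habitat: Briarlake with 63 animals

Round 1: Briarlake=5 Dunmere=19 Greywater=9 Hollowpine=7 Ironridge=23 → close Ironridge (overflow 17)
  23÷4 = 5 each, +1 to first 3
Round 2: Briarlake=11 Dunmere=25 Greywater=15 Hollowpine=12 → close Dunmere (overflow 12)
  25÷3 = 8 each, +1 to first 1
Round 3: Briarlake=20 Greywater=23 Hollowpine=20 → close Greywater (overflow 17)
  23÷2 = 11 each, +1 to first 1
Round 4: Briarlake=32 Hollowpine=31 → close Hollowpine (overflow 25)
  31÷1 = 31 each, +1 to first 0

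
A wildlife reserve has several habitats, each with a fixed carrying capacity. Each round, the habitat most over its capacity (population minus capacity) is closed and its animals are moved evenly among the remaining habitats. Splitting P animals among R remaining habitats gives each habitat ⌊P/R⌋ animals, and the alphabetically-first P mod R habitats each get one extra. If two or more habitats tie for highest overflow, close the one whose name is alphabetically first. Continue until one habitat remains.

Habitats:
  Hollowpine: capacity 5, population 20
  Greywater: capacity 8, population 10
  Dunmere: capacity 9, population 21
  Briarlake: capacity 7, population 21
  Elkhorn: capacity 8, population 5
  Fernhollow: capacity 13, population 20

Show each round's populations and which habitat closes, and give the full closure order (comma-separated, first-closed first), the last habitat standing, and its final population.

Closure order: Hollowpine, Briarlake, Dunmere, Fernhollow, Greywater
Last habitat: Elkhorn with 97 animals

Round 1: Briarlake=21 Dunmere=21 Elkhorn=5 Fernhollow=20 Greywater=10 Hollowpine=20 → close Hollowpine (overflow 15)
  20÷5 = 4 each, +1 to first 0
Round 2: Briarlake=25 Dunmere=25 Elkhorn=9 Fernhollow=24 Greywater=14 → close Briarlake (overflow 18)
  25÷4 = 6 each, +1 to first 1
Round 3: Dunmere=32 Elkhorn=15 Fernhollow=30 Greywater=20 → close Dunmere (overflow 23)
  32÷3 = 10 each, +1 to first 2
Round 4: Elkhorn=26 Fernhollow=41 Greywater=30 → close Fernhollow (overflow 28)
  41÷2 = 20 each, +1 to first 1
Round 5: Elkhorn=47 Greywater=50 → close Greywater (overflow 42)
  50÷1 = 50 each, +1 to first 0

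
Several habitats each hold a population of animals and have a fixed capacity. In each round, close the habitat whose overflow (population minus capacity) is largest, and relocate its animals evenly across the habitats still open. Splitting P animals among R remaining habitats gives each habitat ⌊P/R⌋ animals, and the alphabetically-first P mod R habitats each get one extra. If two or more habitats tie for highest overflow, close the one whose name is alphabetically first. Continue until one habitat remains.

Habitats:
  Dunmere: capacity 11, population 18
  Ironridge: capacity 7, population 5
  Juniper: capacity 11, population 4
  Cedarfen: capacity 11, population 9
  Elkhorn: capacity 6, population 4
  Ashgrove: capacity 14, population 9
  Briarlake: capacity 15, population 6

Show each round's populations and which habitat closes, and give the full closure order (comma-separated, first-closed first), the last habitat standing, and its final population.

Round 1: Ashgrove=9 Briarlake=6 Cedarfen=9 Dunmere=18 Elkhorn=4 Ironridge=5 Juniper=4 → close Dunmere (overflow 7)
  18÷6 = 3 each, +1 to first 0
Round 2: Ashgrove=12 Briarlake=9 Cedarfen=12 Elkhorn=7 Ironridge=8 Juniper=7 → close Cedarfen (overflow 1)
  12÷5 = 2 each, +1 to first 2
Round 3: Ashgrove=15 Briarlake=12 Elkhorn=9 Ironridge=10 Juniper=9 → close Elkhorn (overflow 3)
  9÷4 = 2 each, +1 to first 1
Round 4: Ashgrove=18 Briarlake=14 Ironridge=12 Juniper=11 → close Ironridge (overflow 5)
  12÷3 = 4 each, +1 to first 0
Round 5: Ashgrove=22 Briarlake=18 Juniper=15 → close Ashgrove (overflow 8)
  22÷2 = 11 each, +1 to first 0
Round 6: Briarlake=29 Juniper=26 → close Juniper (overflow 15)
  26÷1 = 26 each, +1 to first 0

Closure order: Dunmere, Cedarfen, Elkhorn, Ironridge, Ashgrove, Juniper
Last habitat: Briarlake with 55 animals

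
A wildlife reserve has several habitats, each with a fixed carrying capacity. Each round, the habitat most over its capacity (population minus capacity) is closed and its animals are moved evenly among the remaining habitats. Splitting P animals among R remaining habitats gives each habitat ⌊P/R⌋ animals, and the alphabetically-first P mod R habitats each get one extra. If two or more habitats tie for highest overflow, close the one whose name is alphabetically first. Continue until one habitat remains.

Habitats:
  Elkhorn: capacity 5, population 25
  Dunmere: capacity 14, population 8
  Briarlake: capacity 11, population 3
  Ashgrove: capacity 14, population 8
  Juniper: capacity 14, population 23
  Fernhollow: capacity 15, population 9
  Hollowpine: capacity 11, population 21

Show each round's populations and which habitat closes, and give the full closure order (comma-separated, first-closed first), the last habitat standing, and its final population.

Closure order: Elkhorn, Hollowpine, Juniper, Ashgrove, Dunmere, Fernhollow
Last habitat: Briarlake with 97 animals

Round 1: Ashgrove=8 Briarlake=3 Dunmere=8 Elkhorn=25 Fernhollow=9 Hollowpine=21 Juniper=23 → close Elkhorn (overflow 20)
  25÷6 = 4 each, +1 to first 1
Round 2: Ashgrove=13 Briarlake=7 Dunmere=12 Fernhollow=13 Hollowpine=25 Juniper=27 → close Hollowpine (overflow 14)
  25÷5 = 5 each, +1 to first 0
Round 3: Ashgrove=18 Briarlake=12 Dunmere=17 Fernhollow=18 Juniper=32 → close Juniper (overflow 18)
  32÷4 = 8 each, +1 to first 0
Round 4: Ashgrove=26 Briarlake=20 Dunmere=25 Fernhollow=26 → close Ashgrove (overflow 12)
  26÷3 = 8 each, +1 to first 2
Round 5: Briarlake=29 Dunmere=34 Fernhollow=34 → close Dunmere (overflow 20)
  34÷2 = 17 each, +1 to first 0
Round 6: Briarlake=46 Fernhollow=51 → close Fernhollow (overflow 36)
  51÷1 = 51 each, +1 to first 0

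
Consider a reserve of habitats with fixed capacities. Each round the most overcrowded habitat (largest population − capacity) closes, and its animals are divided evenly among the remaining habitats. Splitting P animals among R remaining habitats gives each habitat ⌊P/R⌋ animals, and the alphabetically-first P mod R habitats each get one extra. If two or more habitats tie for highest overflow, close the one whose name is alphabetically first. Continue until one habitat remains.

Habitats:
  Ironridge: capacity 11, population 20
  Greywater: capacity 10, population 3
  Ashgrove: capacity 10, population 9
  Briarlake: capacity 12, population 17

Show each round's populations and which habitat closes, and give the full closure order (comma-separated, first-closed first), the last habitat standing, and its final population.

Round 1: Ashgrove=9 Briarlake=17 Greywater=3 Ironridge=20 → close Ironridge (overflow 9)
  20÷3 = 6 each, +1 to first 2
Round 2: Ashgrove=16 Briarlake=24 Greywater=9 → close Briarlake (overflow 12)
  24÷2 = 12 each, +1 to first 0
Round 3: Ashgrove=28 Greywater=21 → close Ashgrove (overflow 18)
  28÷1 = 28 each, +1 to first 0

Closure order: Ironridge, Briarlake, Ashgrove
Last habitat: Greywater with 49 animals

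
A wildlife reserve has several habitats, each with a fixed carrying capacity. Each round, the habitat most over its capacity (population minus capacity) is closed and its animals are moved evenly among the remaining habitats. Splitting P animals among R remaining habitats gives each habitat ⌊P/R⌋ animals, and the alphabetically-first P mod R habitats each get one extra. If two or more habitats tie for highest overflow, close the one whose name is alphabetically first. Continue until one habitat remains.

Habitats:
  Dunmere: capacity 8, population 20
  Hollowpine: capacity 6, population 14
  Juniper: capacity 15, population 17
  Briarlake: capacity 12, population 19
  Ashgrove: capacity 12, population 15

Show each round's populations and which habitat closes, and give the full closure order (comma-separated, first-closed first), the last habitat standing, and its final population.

Closure order: Dunmere, Hollowpine, Briarlake, Ashgrove
Last habitat: Juniper with 85 animals

Round 1: Ashgrove=15 Briarlake=19 Dunmere=20 Hollowpine=14 Juniper=17 → close Dunmere (overflow 12)
  20÷4 = 5 each, +1 to first 0
Round 2: Ashgrove=20 Briarlake=24 Hollowpine=19 Juniper=22 → close Hollowpine (overflow 13)
  19÷3 = 6 each, +1 to first 1
Round 3: Ashgrove=27 Briarlake=30 Juniper=28 → close Briarlake (overflow 18)
  30÷2 = 15 each, +1 to first 0
Round 4: Ashgrove=42 Juniper=43 → close Ashgrove (overflow 30)
  42÷1 = 42 each, +1 to first 0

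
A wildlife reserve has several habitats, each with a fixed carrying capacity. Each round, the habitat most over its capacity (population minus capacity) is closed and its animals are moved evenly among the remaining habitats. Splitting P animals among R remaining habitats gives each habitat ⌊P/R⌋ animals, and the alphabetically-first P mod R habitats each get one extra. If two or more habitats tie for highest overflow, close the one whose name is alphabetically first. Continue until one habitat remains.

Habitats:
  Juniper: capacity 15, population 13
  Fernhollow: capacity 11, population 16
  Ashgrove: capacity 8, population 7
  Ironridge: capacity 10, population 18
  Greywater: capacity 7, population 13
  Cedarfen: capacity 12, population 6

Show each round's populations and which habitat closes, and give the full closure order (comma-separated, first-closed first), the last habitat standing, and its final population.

Closure order: Ironridge, Fernhollow, Greywater, Ashgrove, Juniper
Last habitat: Cedarfen with 73 animals

Round 1: Ashgrove=7 Cedarfen=6 Fernhollow=16 Greywater=13 Ironridge=18 Juniper=13 → close Ironridge (overflow 8)
  18÷5 = 3 each, +1 to first 3
Round 2: Ashgrove=11 Cedarfen=10 Fernhollow=20 Greywater=16 Juniper=16 → close Fernhollow (overflow 9)
  20÷4 = 5 each, +1 to first 0
Round 3: Ashgrove=16 Cedarfen=15 Greywater=21 Juniper=21 → close Greywater (overflow 14)
  21÷3 = 7 each, +1 to first 0
Round 4: Ashgrove=23 Cedarfen=22 Juniper=28 → close Ashgrove (overflow 15)
  23÷2 = 11 each, +1 to first 1
Round 5: Cedarfen=34 Juniper=39 → close Juniper (overflow 24)
  39÷1 = 39 each, +1 to first 0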